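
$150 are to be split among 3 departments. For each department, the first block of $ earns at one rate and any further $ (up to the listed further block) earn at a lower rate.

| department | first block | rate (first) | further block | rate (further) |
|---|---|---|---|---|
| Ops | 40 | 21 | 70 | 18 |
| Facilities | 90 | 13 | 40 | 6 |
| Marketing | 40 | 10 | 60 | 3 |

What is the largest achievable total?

Rank every tier by rate: Ops/first 21 > Ops/second 18 > Facilities/first 13 > Marketing/first 10 > Facilities/second 6 > Marketing/second 3.
Fill Ops first block (40 at 21) → 110 left.
Ops/second (18): +70 → 40 left.
Facilities first at 13: only 40 left, fill 40.
Total = 21×40 + 18×70 + 13×40 = 2620.

2620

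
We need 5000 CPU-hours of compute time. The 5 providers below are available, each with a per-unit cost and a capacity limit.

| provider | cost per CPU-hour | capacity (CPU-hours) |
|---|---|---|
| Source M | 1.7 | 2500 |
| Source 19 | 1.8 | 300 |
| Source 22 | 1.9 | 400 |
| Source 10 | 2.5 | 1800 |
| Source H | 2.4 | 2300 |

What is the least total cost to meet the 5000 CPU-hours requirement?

9870

Use providers in increasing cost order.
Source M at 1.7: take all 2500 CPU-hours ; 2500 still needed.
Source 19 (1.8): use full 300 ; 2200 CPU-hours to go.
Source 22 (1.9): use full 400 ; 1800 CPU-hours to go.
Source H (2.4): take the remaining 1800 ; done.
Source 10: unused.
Cost = 2500×1.7 + 300×1.8 + 400×1.9 + 1800×2.4 = 9870.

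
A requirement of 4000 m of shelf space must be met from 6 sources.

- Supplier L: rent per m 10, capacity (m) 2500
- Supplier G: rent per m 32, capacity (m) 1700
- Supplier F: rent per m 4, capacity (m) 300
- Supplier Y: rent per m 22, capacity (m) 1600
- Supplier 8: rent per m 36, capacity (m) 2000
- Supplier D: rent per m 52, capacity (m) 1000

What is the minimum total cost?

Use sources in increasing cost order.
Supplier F (4): use full 300 ; 3700 m to go.
Take 2500 from Supplier L at 10 ; need 1200 more.
Take 1200 from Supplier Y at 22 to finish.
Supplier G, Supplier 8, Supplier D: unused.
Cost = 300×4 + 2500×10 + 1200×22 = 52600.

52600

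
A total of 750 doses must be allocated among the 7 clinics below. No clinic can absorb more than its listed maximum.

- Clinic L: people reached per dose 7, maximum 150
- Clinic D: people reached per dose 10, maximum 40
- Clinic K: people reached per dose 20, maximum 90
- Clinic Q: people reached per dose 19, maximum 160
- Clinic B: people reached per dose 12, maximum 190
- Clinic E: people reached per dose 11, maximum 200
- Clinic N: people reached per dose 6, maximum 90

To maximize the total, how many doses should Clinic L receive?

Highest people reached per dose first: Clinic K 20 > Clinic Q 19 > Clinic B 12 > Clinic E 11 > Clinic D 10 > Clinic L 7 > Clinic N 6.
Give Clinic K 90 to hit its cap of 90 ; 660 left.
Give Clinic Q 160 to hit its cap of 160 ; 500 left.
Clinic B: +190 to 190 (cap) ; 310 left.
Clinic E: +200 to 200 (cap) ; 110 left.
Give Clinic D 40 to hit its cap of 40 ; 70 left.
Clinic L has room for 150 but only 70 remain, so it gets 70.

70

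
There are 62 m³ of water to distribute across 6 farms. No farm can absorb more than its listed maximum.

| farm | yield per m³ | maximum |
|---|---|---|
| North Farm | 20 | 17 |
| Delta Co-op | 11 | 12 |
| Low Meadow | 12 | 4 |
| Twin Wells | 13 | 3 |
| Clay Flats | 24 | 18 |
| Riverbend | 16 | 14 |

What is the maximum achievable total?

1149

Rank by yield per m³: Clay Flats 24 > North Farm 20 > Riverbend 16 > Twin Wells 13 > Low Meadow 12 > Delta Co-op 11.
Clay Flats: +18 to 18 (cap) → 44 left.
North Farm: +17 to 17 (cap) → 27 left.
Give Riverbend 14 to hit its cap of 14 → 13 left.
Twin Wells: +3 to 3 (cap) → 10 left.
Low Meadow: +4 to 4 (cap) → 6 left.
Delta Co-op: +6 (room for 12) → 6. Pool exhausted.
Total = 20×17 + 11×6 + 12×4 + 13×3 + 24×18 + 16×14 = 1149.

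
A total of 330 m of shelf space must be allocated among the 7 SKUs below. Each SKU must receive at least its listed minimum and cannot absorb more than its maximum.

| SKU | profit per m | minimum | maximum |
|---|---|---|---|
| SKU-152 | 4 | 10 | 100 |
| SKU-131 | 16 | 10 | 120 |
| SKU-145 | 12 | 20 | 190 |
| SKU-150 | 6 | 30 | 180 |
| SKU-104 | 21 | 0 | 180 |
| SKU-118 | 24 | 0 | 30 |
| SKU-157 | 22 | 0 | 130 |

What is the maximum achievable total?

Meeting every minimum uses 10+10+20+30+0+0+0 = 70 m, leaving 260.
Order the SKUs by profit per m: SKU-118 24 > SKU-157 22 > SKU-104 21 > SKU-131 16 > SKU-145 12 > SKU-150 6 > SKU-152 4.
SKU-118: +30 to 30 (cap) ; 230 left.
SKU-157 takes 130 more to reach its cap of 130 ; 100 left.
Only 100 left; SKU-104 takes them to reach 100.
Total = 4×10 + 16×10 + 12×20 + 6×30 + 21×100 + 24×30 + 22×130 = 6300.

6300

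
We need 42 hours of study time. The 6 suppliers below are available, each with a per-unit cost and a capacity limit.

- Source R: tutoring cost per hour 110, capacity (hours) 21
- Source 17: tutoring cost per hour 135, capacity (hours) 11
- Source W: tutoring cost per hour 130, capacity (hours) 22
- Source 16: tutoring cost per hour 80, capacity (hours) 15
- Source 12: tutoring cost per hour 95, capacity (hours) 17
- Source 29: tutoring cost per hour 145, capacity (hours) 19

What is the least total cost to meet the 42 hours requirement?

3915

Fill from the cheapest supplier first.
Source 16 (80): use full 15 ; 27 hours to go.
Source 12 (95): use full 17 ; 10 hours to go.
Source R (110): take the remaining 10 ; done.
Source W, Source 17, Source 29: unused.
Cost = 15×80 + 17×95 + 10×110 = 3915.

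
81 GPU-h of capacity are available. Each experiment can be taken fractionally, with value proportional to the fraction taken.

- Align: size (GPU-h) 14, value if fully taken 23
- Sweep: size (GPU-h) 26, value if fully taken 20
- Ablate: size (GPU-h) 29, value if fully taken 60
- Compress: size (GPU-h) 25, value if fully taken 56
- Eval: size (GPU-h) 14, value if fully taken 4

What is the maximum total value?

Sort by value density: Compress 56/25≈2.24, Ablate 60/29≈2.07, Align 23/14≈1.64, Sweep 20/26≈0.769, Eval 4/14≈0.286.
Compress: take in full, 25 GPU-h for value 56 — 56 left.
All 29 GPU-h of Ablate fit (value 60) — 27 remain.
Take all of Align (14 GPU-h, value 23) — 13 GPU-h left.
Fill the last 13 GPU-h with part of Sweep: 13/26 of it earns 10.
Total value = 149.

149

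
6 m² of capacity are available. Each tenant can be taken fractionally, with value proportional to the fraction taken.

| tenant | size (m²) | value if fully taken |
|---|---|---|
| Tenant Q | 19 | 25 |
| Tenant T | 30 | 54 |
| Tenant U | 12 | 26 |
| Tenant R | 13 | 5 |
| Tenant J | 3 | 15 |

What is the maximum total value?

21.5

Rank by value-to-size ratio: Tenant J 15/3≈5, Tenant U 26/12≈2.17, Tenant T 54/30≈1.8, Tenant Q 25/19≈1.32, Tenant R 5/13≈0.385.
Take all of Tenant J (3 m², value 15) → 3 m² left.
3 m² left: a 3/12 share of Tenant U gives 26×3/12 = 6.5.
Total value = 21.5.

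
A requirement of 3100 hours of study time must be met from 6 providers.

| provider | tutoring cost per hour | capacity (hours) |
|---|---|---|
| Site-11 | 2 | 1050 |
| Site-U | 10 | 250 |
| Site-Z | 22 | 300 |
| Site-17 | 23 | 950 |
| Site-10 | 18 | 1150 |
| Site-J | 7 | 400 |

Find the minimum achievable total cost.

33600

Cheapest first:
Take 1050 from Site-11 at 2 → need 2050 more.
Take 400 from Site-J at 7 → need 1650 more.
Site-U (10): use full 250 → 1400 hours to go.
Site-10 at 18: take all 1150 hours → 250 still needed.
Site-Z at 22: take 250 of its 300 → requirement met.
Site-17: unused.
Cost = 1050×2 + 400×7 + 250×10 + 1150×18 + 250×22 = 33600.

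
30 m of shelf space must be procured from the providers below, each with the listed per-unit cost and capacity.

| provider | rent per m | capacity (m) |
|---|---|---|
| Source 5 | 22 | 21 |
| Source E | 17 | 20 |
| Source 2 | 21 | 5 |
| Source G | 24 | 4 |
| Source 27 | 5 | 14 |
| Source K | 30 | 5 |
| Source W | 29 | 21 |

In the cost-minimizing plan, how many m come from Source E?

Fill from the cheapest provider first.
Source 27 at 5: take all 14 m ; 16 still needed.
Take 16 from Source E at 17 to finish.
Source 2, Source 5, Source G, Source W, Source K: unused.

16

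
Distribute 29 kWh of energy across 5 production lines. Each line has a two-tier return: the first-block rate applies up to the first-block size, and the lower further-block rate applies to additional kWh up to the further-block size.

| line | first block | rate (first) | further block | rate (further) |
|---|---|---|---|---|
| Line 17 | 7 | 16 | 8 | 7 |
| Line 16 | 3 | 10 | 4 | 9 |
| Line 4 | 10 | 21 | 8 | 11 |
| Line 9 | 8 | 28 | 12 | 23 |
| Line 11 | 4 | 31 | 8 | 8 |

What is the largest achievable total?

Rank every tier by rate: Line 11/T1 31 > Line 9/T1 28 > Line 9/T2 23 > Line 4/T1 21 > Line 17/T1 16 > Line 4/T2 11 > Line 16/T1 10 > Line 16/T2 9 > Line 11/T2 8 > Line 17/T2 7.
Fill Line 11 T1 block (4 at 31) — 25 left.
Line 9/T1 (28): +8 — 17 left.
Line 9/T2 (23): +12 — 5 left.
5 remain; put them into Line 4 T1 at 21.
Total = 31×4 + 28×8 + 23×12 + 21×5 = 729.

729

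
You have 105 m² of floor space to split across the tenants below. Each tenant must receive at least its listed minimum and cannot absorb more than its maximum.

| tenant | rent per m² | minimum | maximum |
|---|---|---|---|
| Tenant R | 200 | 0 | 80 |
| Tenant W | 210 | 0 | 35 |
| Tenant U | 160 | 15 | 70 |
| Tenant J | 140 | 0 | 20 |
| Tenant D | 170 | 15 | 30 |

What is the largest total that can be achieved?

20300

Meeting every minimum uses 0+0+15+0+15 = 30 m², leaving 75.
Highest rent per m² first: Tenant W 210 > Tenant R 200 > Tenant D 170 > Tenant U 160 > Tenant J 140.
Tenant W: +35 to 35 (cap) — 40 left.
Tenant R: +40 (room for 80) → 40. Pool exhausted.
Total = 200×40 + 210×35 + 160×15 + 170×15 = 20300.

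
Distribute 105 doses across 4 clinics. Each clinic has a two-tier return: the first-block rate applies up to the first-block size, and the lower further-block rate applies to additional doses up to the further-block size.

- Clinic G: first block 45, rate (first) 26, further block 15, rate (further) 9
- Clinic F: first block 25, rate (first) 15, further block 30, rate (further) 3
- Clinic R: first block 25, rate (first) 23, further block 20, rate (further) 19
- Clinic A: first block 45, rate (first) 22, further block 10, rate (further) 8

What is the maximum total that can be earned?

2515

Rank every tier by rate: Clinic G/T1 26 > Clinic R/T1 23 > Clinic A/T1 22 > Clinic R/T2 19 > Clinic F/T1 15 > Clinic G/T2 9 > Clinic A/T2 8 > Clinic F/T2 3.
Clinic G T1 at 26: fill all 45 ; 60 left.
Fill Clinic R T1 block (25 at 23) ; 35 left.
35 remain; put them into Clinic A T1 at 22.
Total = 26×45 + 23×25 + 22×35 = 2515.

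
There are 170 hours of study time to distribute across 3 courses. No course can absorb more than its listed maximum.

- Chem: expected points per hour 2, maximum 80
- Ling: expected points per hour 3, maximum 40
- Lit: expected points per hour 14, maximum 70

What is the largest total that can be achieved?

Rank by expected points per hour: Lit 14 > Ling 3 > Chem 2.
Lit: +70 to 70 (cap) ; 100 left.
Ling takes 40 to reach its cap of 40 ; 60 left.
Chem: +60 (room for 80) → 60. Pool exhausted.
Total = 2×60 + 3×40 + 14×70 = 1220.

1220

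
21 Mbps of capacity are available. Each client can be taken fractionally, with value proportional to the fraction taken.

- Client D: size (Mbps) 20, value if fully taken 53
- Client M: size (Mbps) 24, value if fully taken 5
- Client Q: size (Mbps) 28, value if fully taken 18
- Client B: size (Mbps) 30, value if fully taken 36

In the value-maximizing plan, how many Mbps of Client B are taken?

1

Best value per unit of size first: Client D 53/20≈2.65, Client B 36/30≈1.2, Client Q 18/28≈0.643, Client M 5/24≈0.208.
Take all of Client D (20 Mbps, value 53) ; 1 Mbps left.
Fill the last 1 Mbps with part of Client B: 1/30 of it earns 1.2.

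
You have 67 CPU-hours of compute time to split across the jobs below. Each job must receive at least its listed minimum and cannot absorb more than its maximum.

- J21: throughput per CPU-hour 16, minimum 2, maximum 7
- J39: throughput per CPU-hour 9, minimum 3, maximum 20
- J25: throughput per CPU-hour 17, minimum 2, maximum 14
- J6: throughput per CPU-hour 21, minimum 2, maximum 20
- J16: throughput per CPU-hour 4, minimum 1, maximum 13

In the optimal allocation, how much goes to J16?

Meeting every minimum uses 2+3+2+2+1 = 10 CPU-hours, leaving 57.
Rank by throughput per CPU-hour: J6 21 > J25 17 > J21 16 > J39 9 > J16 4.
J6: +18 to 20 (cap) — 39 left.
Give J25 12 more to hit its cap of 14 — 27 left.
J21 takes 5 more to reach its cap of 7 — 22 left.
Give J39 17 more to hit its cap of 20 — 5 left.
J16 has room for 12 more but only 5 remain, so it gets 6.

6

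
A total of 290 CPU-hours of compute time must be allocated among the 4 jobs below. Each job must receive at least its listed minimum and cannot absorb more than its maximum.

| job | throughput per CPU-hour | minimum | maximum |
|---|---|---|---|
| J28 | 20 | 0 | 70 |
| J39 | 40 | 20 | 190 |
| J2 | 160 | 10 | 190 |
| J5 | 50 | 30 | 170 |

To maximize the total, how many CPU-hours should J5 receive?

80

Meeting every minimum uses 0+20+10+30 = 60 CPU-hours, leaving 230.
Highest throughput per CPU-hour first: J2 160 > J5 50 > J39 40 > J28 20.
J2 takes 180 more to reach its cap of 190 — 50 left.
J5 has room for 140 more but only 50 remain, so it gets 80.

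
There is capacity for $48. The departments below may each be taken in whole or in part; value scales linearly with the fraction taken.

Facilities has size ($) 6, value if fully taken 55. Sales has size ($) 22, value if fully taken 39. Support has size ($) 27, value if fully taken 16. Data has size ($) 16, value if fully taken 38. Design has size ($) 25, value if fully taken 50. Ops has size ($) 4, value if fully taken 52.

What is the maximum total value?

Rank by value-to-size ratio: Ops 52/4≈13, Facilities 55/6≈9.17, Data 38/16≈2.38, Design 50/25≈2, Sales 39/22≈1.77, Support 16/27≈0.593.
Take all of Ops (4 $, value 52) ; 44 $ left.
All 6 $ of Facilities fit (value 55) ; 38 remain.
Take all of Data (16 $, value 38) ; 22 $ left.
22 $ left: a 22/25 share of Design gives 50×22/25 = 44.
Total value = 189.

189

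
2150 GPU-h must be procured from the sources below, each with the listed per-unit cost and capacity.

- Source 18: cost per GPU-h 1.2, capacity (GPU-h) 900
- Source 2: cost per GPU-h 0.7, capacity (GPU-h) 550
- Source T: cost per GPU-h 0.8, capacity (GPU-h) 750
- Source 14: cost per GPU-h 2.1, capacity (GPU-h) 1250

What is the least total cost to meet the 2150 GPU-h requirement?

Cheapest first:
Source 2 (0.7): use full 550 → 1600 GPU-h to go.
Source T at 0.8: take all 750 GPU-h → 850 still needed.
Source 18 at 1.2: take 850 of its 900 → requirement met.
Source 14: unused.
Cost = 550×0.7 + 750×0.8 + 850×1.2 = 2005.

2005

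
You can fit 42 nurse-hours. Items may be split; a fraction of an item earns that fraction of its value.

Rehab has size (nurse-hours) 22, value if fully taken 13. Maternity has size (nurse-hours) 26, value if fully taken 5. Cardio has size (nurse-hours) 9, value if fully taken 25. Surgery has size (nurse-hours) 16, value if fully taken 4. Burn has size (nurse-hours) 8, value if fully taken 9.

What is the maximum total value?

Rank by value-to-size ratio: Cardio 25/9≈2.78, Burn 9/8≈1.12, Rehab 13/22≈0.591, Surgery 4/16≈0.25, Maternity 5/26≈0.192.
All 9 nurse-hours of Cardio fit (value 25) ; 33 remain.
Burn: take in full, 8 nurse-hours for value 9 ; 25 left.
Rehab: take in full, 22 nurse-hours for value 13 ; 3 left.
Fill the last 3 nurse-hours with part of Surgery: 3/16 of it earns 0.75.
Total value = 47.75.

47.75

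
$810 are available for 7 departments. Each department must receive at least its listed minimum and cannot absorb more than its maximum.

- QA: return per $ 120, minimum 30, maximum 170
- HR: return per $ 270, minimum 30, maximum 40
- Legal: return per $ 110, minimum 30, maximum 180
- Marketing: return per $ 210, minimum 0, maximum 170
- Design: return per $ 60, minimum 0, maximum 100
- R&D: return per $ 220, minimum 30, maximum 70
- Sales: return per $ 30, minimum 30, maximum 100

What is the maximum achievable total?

110500

Meeting every minimum uses 30+30+30+0+0+30+30 = 150 $, leaving 660.
Highest return per $ first: HR 270 > R&D 220 > Marketing 210 > QA 120 > Legal 110 > Design 60 > Sales 30.
Give HR 10 more to hit its cap of 40 — 650 left.
Give R&D 40 more to hit its cap of 70 — 610 left.
Marketing: +170 to 170 (cap) — 440 left.
QA takes 140 more to reach its cap of 170 — 300 left.
Legal: +150 to 180 (cap) — 150 left.
Design: +100 to 100 (cap) — 50 left.
Sales has room for 70 more but only 50 remain, so it gets 80.
Total = 120×170 + 270×40 + 110×180 + 210×170 + 60×100 + 220×70 + 30×80 = 110500.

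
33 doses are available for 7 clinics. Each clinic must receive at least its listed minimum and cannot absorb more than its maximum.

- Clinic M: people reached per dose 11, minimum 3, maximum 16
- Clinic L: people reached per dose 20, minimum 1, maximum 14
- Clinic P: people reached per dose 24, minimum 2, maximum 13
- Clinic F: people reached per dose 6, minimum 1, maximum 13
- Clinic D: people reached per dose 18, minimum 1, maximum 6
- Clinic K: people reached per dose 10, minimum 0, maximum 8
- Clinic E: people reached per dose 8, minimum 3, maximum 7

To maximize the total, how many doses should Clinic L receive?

12

Meeting every minimum uses 3+1+2+1+1+0+3 = 11 doses, leaving 22.
Order the clinics by people reached per dose: Clinic P 24 > Clinic L 20 > Clinic D 18 > Clinic M 11 > Clinic K 10 > Clinic E 8 > Clinic F 6.
Clinic P takes 11 more to reach its cap of 13 → 11 left.
Clinic L has room for 13 more but only 11 remain, so it gets 12.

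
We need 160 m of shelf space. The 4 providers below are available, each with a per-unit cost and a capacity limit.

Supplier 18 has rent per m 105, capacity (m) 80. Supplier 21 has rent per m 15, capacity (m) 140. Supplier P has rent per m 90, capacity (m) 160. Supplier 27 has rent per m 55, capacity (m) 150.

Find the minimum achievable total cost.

Use providers in increasing cost order.
Supplier 21 (15): use full 140 → 20 m to go.
Take 20 from Supplier 27 at 55 to finish.
Supplier P, Supplier 18: unused.
Cost = 140×15 + 20×55 = 3200.

3200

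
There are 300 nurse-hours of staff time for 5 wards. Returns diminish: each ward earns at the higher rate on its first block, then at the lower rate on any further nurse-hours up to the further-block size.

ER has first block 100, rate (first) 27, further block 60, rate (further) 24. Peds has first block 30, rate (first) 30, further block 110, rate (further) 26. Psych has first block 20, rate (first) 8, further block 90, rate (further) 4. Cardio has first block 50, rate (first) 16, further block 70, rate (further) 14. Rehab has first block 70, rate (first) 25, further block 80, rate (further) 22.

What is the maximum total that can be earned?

7960

Order all 10 blocks by rate: Peds/T1 30 > ER/T1 27 > Peds/T2 26 > Rehab/T1 25 > ER/T2 24 > Rehab/T2 22 > Cardio/T1 16 > Cardio/T2 14 > Psych/T1 8 > Psych/T2 4.
Peds T1 at 30: fill all 30 → 270 left.
ER T1 at 27: fill all 100 → 170 left.
Fill Peds T2 block (110 at 26) → 60 left.
60 remain; put them into Rehab T1 at 25.
Total = 30×30 + 27×100 + 26×110 + 25×60 = 7960.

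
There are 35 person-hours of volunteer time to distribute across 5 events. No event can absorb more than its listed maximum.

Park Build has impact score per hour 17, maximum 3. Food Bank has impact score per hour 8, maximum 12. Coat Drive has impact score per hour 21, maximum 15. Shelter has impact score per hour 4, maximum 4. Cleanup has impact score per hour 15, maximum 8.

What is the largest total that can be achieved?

Rank by impact score per hour: Coat Drive 21 > Park Build 17 > Cleanup 15 > Food Bank 8 > Shelter 4.
Give Coat Drive 15 to hit its cap of 15 — 20 left.
Give Park Build 3 to hit its cap of 3 — 17 left.
Cleanup takes 8 to reach its cap of 8 — 9 left.
Food Bank has room for 12 but only 9 remain, so it gets 9.
Total = 17×3 + 8×9 + 21×15 + 15×8 = 558.

558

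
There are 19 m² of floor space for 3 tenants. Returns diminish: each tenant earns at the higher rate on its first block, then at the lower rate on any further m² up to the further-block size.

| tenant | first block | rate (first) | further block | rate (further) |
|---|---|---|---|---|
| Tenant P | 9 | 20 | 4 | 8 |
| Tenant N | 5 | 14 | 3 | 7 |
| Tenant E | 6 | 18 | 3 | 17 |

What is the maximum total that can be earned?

353

Treat each block as its own option and order by rate: Tenant P/tier1 20 > Tenant E/tier1 18 > Tenant E/tier2 17 > Tenant N/tier1 14 > Tenant P/tier2 8 > Tenant N/tier2 7.
Tenant P tier1 at 20: fill all 9 — 10 left.
Tenant E/tier1 (18): +6 — 4 left.
Fill Tenant E tier2 block (3 at 17) — 1 left.
Tenant N/tier1: +1 of 5 at 14; pool empty.
Total = 20×9 + 18×6 + 17×3 + 14×1 = 353.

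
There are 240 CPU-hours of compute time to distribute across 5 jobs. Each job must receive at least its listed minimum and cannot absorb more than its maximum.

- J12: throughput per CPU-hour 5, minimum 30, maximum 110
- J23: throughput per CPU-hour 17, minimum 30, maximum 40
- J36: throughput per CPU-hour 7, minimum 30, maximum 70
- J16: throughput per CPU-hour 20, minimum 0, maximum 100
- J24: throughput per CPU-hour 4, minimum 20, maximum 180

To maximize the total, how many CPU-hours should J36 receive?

50

Meeting every minimum uses 30+30+30+0+20 = 110 CPU-hours, leaving 130.
Order the jobs by throughput per CPU-hour: J16 20 > J23 17 > J36 7 > J12 5 > J24 4.
J16: +100 to 100 (cap) ; 30 left.
J23: +10 to 40 (cap) ; 20 left.
J36: +20 (room for 40) → 50. Pool exhausted.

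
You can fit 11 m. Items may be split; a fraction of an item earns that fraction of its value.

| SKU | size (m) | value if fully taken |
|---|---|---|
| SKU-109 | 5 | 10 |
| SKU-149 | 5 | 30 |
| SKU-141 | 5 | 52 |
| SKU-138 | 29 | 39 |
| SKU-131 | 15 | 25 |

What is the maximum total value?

Rank by value-to-size ratio: SKU-141 52/5≈10.4, SKU-149 30/5≈6, SKU-109 10/5≈2, SKU-131 25/15≈1.67, SKU-138 39/29≈1.34.
SKU-141: take in full, 5 m for value 52 ; 6 left.
All 5 m of SKU-149 fit (value 30) ; 1 remain.
Only 1 m remain; take 1/5 of SKU-109 for value 10×1/5 = 2.
Total value = 84.

84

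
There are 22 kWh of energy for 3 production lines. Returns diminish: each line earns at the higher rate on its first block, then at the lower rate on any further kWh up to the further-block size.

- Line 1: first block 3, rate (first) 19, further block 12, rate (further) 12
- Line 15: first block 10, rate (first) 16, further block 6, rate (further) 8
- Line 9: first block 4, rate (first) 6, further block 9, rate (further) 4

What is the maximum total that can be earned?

325

Order all 6 blocks by rate: Line 1/T1 19 > Line 15/T1 16 > Line 1/T2 12 > Line 15/T2 8 > Line 9/T1 6 > Line 9/T2 4.
Line 1/T1 (19): +3 → 19 left.
Line 15/T1 (16): +10 → 9 left.
9 remain; put them into Line 1 T2 at 12.
Total = 19×3 + 16×10 + 12×9 = 325.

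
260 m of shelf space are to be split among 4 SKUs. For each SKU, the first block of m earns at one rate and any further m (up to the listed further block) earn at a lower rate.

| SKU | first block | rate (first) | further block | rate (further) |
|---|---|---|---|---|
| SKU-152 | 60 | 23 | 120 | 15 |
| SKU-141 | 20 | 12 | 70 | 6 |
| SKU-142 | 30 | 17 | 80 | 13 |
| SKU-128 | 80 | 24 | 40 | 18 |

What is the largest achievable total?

Treat each block as its own option and order by rate: SKU-128/first 24 > SKU-152/first 23 > SKU-128/second 18 > SKU-142/first 17 > SKU-152/second 15 > SKU-142/second 13 > SKU-141/first 12 > SKU-141/second 6.
SKU-128/first (24): +80 ; 180 left.
SKU-152 first at 23: fill all 60 ; 120 left.
Fill SKU-128 second block (40 at 18) ; 80 left.
Fill SKU-142 first block (30 at 17) ; 50 left.
50 remain; put them into SKU-152 second at 15.
Total = 24×80 + 23×60 + 18×40 + 17×30 + 15×50 = 5280.

5280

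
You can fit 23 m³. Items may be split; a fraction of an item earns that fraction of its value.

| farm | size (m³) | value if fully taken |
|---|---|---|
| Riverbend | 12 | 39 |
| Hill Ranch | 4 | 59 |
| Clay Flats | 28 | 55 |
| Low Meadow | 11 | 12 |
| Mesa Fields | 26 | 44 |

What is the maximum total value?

Rank by value-to-size ratio: Hill Ranch 59/4≈14.8, Riverbend 39/12≈3.25, Clay Flats 55/28≈1.96, Mesa Fields 44/26≈1.69, Low Meadow 12/11≈1.09.
All 4 m³ of Hill Ranch fit (value 59) → 19 remain.
Riverbend: take in full, 12 m³ for value 39 → 7 left.
Fill the last 7 m³ with part of Clay Flats: 7/28 of it earns 13.75.
Total value = 111.75.

111.75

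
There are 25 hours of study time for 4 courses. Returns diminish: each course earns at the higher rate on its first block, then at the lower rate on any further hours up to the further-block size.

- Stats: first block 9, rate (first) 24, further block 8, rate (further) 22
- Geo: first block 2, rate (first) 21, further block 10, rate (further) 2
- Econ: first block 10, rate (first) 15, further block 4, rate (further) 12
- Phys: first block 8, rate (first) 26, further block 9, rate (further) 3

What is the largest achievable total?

600

Treat each block as its own option and order by rate: Phys/T1 26 > Stats/T1 24 > Stats/T2 22 > Geo/T1 21 > Econ/T1 15 > Econ/T2 12 > Phys/T2 3 > Geo/T2 2.
Fill Phys T1 block (8 at 26) → 17 left.
Stats T1 at 24: fill all 9 → 8 left.
Stats/T2 (22): +8 → 0 left.
Total = 26×8 + 24×9 + 22×8 = 600.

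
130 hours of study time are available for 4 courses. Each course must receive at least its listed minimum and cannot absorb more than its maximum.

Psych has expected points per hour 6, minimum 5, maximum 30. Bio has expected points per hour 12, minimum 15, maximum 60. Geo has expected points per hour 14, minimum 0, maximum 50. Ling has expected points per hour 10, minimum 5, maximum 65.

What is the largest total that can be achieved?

Meeting every minimum uses 5+15+0+5 = 25 hours, leaving 105.
Order the courses by expected points per hour: Geo 14 > Bio 12 > Ling 10 > Psych 6.
Geo: +50 to 50 (cap) ; 55 left.
Bio: +45 to 60 (cap) ; 10 left.
Only 10 left; Ling takes them to reach 15.
Total = 6×5 + 12×60 + 14×50 + 10×15 = 1600.

1600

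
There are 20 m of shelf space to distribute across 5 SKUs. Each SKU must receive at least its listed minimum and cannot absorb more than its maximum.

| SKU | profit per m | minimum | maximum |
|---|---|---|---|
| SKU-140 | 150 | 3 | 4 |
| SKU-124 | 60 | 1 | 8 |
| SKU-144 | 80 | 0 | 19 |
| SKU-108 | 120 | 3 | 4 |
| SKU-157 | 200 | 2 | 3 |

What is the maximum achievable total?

Meeting every minimum uses 3+1+0+3+2 = 9 m, leaving 11.
Order the SKUs by profit per m: SKU-157 200 > SKU-140 150 > SKU-108 120 > SKU-144 80 > SKU-124 60.
SKU-157 takes 1 more to reach its cap of 3 — 10 left.
Give SKU-140 1 more to hit its cap of 4 — 9 left.
SKU-108: +1 to 4 (cap) — 8 left.
Only 8 left; SKU-144 takes them to reach 8.
Total = 150×4 + 60×1 + 80×8 + 120×4 + 200×3 = 2380.

2380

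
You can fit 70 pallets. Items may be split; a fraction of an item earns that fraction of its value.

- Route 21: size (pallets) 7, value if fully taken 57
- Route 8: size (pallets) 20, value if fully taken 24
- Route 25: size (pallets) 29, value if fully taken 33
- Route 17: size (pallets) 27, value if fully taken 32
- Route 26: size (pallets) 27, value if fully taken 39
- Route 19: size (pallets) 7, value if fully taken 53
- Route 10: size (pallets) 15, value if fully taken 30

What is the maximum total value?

Sort by value density: Route 21 57/7≈8.14, Route 19 53/7≈7.57, Route 10 30/15≈2, Route 26 39/27≈1.44, Route 8 24/20≈1.2, Route 17 32/27≈1.19, Route 25 33/29≈1.14.
All 7 pallets of Route 21 fit (value 57) — 63 remain.
Take all of Route 19 (7 pallets, value 53) — 56 pallets left.
Route 10: take in full, 15 pallets for value 30 — 41 left.
All 27 pallets of Route 26 fit (value 39) — 14 remain.
14 pallets left: a 14/20 share of Route 8 gives 24×14/20 = 16.8.
Total value = 195.8.

195.8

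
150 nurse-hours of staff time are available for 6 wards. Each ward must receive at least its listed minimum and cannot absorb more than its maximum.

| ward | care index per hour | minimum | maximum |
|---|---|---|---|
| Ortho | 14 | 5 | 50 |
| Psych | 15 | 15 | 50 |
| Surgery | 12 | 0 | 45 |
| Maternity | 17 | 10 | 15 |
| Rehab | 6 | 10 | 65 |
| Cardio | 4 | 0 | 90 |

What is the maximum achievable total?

Meeting every minimum uses 5+15+0+10+10+0 = 40 nurse-hours, leaving 110.
Order the wards by care index per hour: Maternity 17 > Psych 15 > Ortho 14 > Surgery 12 > Rehab 6 > Cardio 4.
Maternity: +5 to 15 (cap) → 105 left.
Psych: +35 to 50 (cap) → 70 left.
Ortho takes 45 more to reach its cap of 50 → 25 left.
Surgery has room for 45 more but only 25 remain, so it gets 25.
Total = 14×50 + 15×50 + 12×25 + 17×15 + 6×10 = 2065.

2065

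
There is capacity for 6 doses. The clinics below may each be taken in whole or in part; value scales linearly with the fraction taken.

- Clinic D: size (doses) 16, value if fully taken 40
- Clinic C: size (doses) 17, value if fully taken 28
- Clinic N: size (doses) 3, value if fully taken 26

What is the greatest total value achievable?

33.5

Rank by value-to-size ratio: Clinic N 26/3≈8.67, Clinic D 40/16≈2.5, Clinic C 28/17≈1.65.
Take all of Clinic N (3 doses, value 26) → 3 doses left.
Fill the last 3 doses with part of Clinic D: 3/16 of it earns 7.5.
Total value = 33.5.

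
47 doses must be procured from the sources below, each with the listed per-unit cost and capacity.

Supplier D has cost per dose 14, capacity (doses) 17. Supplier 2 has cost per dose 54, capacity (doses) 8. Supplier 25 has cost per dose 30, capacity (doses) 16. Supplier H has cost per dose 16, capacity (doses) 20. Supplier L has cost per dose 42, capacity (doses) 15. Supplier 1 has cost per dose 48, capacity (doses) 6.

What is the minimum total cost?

858

Fill from the cheapest source first.
Take 17 from Supplier D at 14 ; need 30 more.
Supplier H at 16: take all 20 doses ; 10 still needed.
Take 10 from Supplier 25 at 30 to finish.
Supplier L, Supplier 1, Supplier 2: unused.
Cost = 17×14 + 20×16 + 10×30 = 858.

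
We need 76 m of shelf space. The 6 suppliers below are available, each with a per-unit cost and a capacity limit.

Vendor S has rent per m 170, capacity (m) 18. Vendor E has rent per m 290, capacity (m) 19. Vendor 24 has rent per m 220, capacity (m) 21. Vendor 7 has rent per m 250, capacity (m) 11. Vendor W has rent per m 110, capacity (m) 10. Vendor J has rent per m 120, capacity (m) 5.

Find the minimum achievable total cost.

15320

Use suppliers in increasing cost order.
Vendor W at 110: take all 10 m — 66 still needed.
Vendor J at 120: take all 5 m — 61 still needed.
Take 18 from Vendor S at 170 — need 43 more.
Take 21 from Vendor 24 at 220 — need 22 more.
Vendor 7 (250): use full 11 — 11 m to go.
Vendor E at 290: take 11 of its 19 — requirement met.
Cost = 10×110 + 5×120 + 18×170 + 21×220 + 11×250 + 11×290 = 15320.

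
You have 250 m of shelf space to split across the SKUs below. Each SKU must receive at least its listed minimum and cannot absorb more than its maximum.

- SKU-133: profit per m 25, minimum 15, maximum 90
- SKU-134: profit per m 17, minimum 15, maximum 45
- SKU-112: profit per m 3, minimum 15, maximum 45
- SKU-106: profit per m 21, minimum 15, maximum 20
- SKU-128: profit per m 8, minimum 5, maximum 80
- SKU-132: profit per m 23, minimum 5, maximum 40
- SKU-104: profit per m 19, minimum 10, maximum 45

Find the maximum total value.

5125

Meeting every minimum uses 15+15+15+15+5+5+10 = 80 m, leaving 170.
Order the SKUs by profit per m: SKU-133 25 > SKU-132 23 > SKU-106 21 > SKU-104 19 > SKU-134 17 > SKU-128 8 > SKU-112 3.
SKU-133: +75 to 90 (cap) → 95 left.
SKU-132: +35 to 40 (cap) → 60 left.
SKU-106 takes 5 more to reach its cap of 20 → 55 left.
SKU-104 takes 35 more to reach its cap of 45 → 20 left.
SKU-134: +20 (room for 30) → 35. Pool exhausted.
Total = 25×90 + 17×35 + 3×15 + 21×20 + 8×5 + 23×40 + 19×45 = 5125.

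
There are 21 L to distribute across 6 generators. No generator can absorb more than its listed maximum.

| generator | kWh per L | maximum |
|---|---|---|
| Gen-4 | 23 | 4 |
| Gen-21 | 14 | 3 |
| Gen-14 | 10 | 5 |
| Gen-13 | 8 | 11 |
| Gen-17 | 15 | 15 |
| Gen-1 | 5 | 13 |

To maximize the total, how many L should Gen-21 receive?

2

Highest kWh per L first: Gen-4 23 > Gen-17 15 > Gen-21 14 > Gen-14 10 > Gen-13 8 > Gen-1 5.
Gen-4: +4 to 4 (cap) → 17 left.
Give Gen-17 15 to hit its cap of 15 → 2 left.
Gen-21: +2 (room for 3) → 2. Pool exhausted.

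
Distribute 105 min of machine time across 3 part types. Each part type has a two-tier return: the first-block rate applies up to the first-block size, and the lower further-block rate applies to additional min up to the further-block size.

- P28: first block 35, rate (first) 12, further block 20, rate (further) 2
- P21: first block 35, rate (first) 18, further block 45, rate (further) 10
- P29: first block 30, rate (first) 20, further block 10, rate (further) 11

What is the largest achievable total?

Rank every tier by rate: P29/first 20 > P21/first 18 > P28/first 12 > P29/second 11 > P21/second 10 > P28/second 2.
P29 first at 20: fill all 30 — 75 left.
P21 first at 18: fill all 35 — 40 left.
P28 first at 12: fill all 35 — 5 left.
P29 second at 11: only 5 left, fill 5.
Total = 20×30 + 18×35 + 12×35 + 11×5 = 1705.

1705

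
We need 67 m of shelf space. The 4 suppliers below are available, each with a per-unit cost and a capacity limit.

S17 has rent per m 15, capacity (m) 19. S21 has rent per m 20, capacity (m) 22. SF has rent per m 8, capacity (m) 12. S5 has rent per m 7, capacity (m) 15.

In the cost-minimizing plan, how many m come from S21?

21

Cheapest first:
S5 at 7: take all 15 m → 52 still needed.
SF at 8: take all 12 m → 40 still needed.
S17 at 15: take all 19 m → 21 still needed.
S21 (20): take the remaining 21 → done.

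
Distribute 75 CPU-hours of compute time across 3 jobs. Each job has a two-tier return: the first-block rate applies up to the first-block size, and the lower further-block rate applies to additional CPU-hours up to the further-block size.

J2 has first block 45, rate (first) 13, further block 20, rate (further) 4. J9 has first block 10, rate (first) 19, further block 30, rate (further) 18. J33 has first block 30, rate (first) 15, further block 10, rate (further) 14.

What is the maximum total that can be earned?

1250

Treat each block as its own option and order by rate: J9/tier1 19 > J9/tier2 18 > J33/tier1 15 > J33/tier2 14 > J2/tier1 13 > J2/tier2 4.
Fill J9 tier1 block (10 at 19) — 65 left.
J9 tier2 at 18: fill all 30 — 35 left.
Fill J33 tier1 block (30 at 15) — 5 left.
5 remain; put them into J33 tier2 at 14.
Total = 19×10 + 18×30 + 15×30 + 14×5 = 1250.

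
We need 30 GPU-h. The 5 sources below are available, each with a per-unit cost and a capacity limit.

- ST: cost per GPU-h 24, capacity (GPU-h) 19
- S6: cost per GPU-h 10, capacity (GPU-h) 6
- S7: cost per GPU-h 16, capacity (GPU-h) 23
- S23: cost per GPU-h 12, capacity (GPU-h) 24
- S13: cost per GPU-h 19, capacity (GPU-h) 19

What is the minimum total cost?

Cheapest first:
S6 (10): use full 6 — 24 GPU-h to go.
Take 24 from S23 at 12 — need 0 more.
S7, S13, ST: unused.
Cost = 6×10 + 24×12 = 348.

348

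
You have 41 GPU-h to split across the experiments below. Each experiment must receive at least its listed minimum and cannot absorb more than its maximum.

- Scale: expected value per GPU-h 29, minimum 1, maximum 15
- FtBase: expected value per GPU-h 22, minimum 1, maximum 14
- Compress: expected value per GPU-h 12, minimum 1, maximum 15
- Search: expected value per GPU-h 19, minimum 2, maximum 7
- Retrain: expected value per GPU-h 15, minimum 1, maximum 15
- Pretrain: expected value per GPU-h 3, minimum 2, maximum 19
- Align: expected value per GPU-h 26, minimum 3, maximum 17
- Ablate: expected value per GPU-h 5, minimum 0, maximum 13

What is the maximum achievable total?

1014

Meeting every minimum uses 1+1+1+2+1+2+3+0 = 11 GPU-h, leaving 30.
Order the experiments by expected value per GPU-h: Scale 29 > Align 26 > FtBase 22 > Search 19 > Retrain 15 > Compress 12 > Ablate 5 > Pretrain 3.
Scale takes 14 more to reach its cap of 15 — 16 left.
Align takes 14 more to reach its cap of 17 — 2 left.
Only 2 left; FtBase takes them to reach 3.
Total = 29×15 + 22×3 + 12×1 + 19×2 + 15×1 + 3×2 + 26×17 = 1014.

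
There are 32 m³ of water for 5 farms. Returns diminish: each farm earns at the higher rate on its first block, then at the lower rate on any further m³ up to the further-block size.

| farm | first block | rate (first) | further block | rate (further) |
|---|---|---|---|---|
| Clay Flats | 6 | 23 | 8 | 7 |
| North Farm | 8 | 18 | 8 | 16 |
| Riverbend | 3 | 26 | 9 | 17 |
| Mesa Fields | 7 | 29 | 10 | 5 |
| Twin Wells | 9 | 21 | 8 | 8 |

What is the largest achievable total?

Order all 10 blocks by rate: Mesa Fields/T1 29 > Riverbend/T1 26 > Clay Flats/T1 23 > Twin Wells/T1 21 > North Farm/T1 18 > Riverbend/T2 17 > North Farm/T2 16 > Twin Wells/T2 8 > Clay Flats/T2 7 > Mesa Fields/T2 5.
Mesa Fields/T1 (29): +7 — 25 left.
Riverbend/T1 (26): +3 — 22 left.
Clay Flats T1 at 23: fill all 6 — 16 left.
Fill Twin Wells T1 block (9 at 21) — 7 left.
North Farm T1 at 18: only 7 left, fill 7.
Total = 29×7 + 26×3 + 23×6 + 21×9 + 18×7 = 734.

734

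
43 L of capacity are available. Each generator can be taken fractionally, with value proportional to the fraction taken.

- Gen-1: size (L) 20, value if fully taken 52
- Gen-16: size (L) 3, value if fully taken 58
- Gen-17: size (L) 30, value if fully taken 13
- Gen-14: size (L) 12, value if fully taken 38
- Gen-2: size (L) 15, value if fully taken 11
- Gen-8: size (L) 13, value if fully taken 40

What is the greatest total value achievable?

175

Rank by value-to-size ratio: Gen-16 58/3≈19.3, Gen-14 38/12≈3.17, Gen-8 40/13≈3.08, Gen-1 52/20≈2.6, Gen-2 11/15≈0.733, Gen-17 13/30≈0.433.
All 3 L of Gen-16 fit (value 58) ; 40 remain.
Gen-14: take in full, 12 L for value 38 ; 28 left.
All 13 L of Gen-8 fit (value 40) ; 15 remain.
15 L left: a 15/20 share of Gen-1 gives 52×15/20 = 39.
Total value = 175.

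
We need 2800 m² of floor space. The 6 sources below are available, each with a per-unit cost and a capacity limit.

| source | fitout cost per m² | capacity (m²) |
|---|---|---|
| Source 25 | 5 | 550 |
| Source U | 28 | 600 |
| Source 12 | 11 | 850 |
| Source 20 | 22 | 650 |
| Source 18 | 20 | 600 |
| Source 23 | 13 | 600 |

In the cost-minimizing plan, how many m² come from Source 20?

200

Cheapest first:
Take 550 from Source 25 at 5 ; need 2250 more.
Take 850 from Source 12 at 11 ; need 1400 more.
Source 23 (13): use full 600 ; 800 m² to go.
Take 600 from Source 18 at 20 ; need 200 more.
Source 20 (22): take the remaining 200 ; done.
Source U: unused.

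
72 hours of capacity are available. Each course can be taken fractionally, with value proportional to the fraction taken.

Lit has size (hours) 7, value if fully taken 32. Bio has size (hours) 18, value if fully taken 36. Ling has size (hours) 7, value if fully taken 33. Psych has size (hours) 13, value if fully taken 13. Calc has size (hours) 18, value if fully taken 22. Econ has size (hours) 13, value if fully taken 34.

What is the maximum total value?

166

Sort by value density: Ling 33/7≈4.71, Lit 32/7≈4.57, Econ 34/13≈2.62, Bio 36/18≈2, Calc 22/18≈1.22, Psych 13/13≈1.
Ling: take in full, 7 hours for value 33 ; 65 left.
All 7 hours of Lit fit (value 32) ; 58 remain.
Take all of Econ (13 hours, value 34) ; 45 hours left.
Take all of Bio (18 hours, value 36) ; 27 hours left.
Take all of Calc (18 hours, value 22) ; 9 hours left.
9 hours left: a 9/13 share of Psych gives 13×9/13 = 9.
Total value = 166.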